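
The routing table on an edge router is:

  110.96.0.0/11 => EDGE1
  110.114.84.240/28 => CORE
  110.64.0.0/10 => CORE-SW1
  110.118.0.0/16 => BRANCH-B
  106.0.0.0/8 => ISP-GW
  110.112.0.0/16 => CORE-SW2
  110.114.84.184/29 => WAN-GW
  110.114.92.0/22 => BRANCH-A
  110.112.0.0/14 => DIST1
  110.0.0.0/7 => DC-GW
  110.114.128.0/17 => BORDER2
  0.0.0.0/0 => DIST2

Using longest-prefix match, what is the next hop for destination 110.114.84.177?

Routes whose prefix contains 110.114.84.177:
  0.0.0.0/0 (default, matches everything) -> DIST2
  110.0.0.0/7 (110.0.0.0 - 111.255.255.255) -> DC-GW
  110.64.0.0/10 (110.64.0.0 - 110.127.255.255) -> CORE-SW1
  110.96.0.0/11 (110.96.0.0 - 110.127.255.255) -> EDGE1
  110.112.0.0/14 (110.112.0.0 - 110.115.255.255) -> DIST1
More-specific entries that do NOT match:
  110.114.84.184/29 (110.114.84.184 - 110.114.84.191) does not contain 110.114.84.177
  110.114.84.240/28 (110.114.84.240 - 110.114.84.255) does not contain 110.114.84.177
  110.114.92.0/22 (110.114.92.0 - 110.114.95.255) does not contain 110.114.84.177
  110.114.128.0/17 (110.114.128.0 - 110.114.255.255) does not contain 110.114.84.177
  110.118.0.0/16 (110.118.0.0 - 110.118.255.255) does not contain 110.114.84.177
  110.112.0.0/16 (110.112.0.0 - 110.112.255.255) does not contain 110.114.84.177
Longest matching prefix is /14 -> next hop DIST1.

DIST1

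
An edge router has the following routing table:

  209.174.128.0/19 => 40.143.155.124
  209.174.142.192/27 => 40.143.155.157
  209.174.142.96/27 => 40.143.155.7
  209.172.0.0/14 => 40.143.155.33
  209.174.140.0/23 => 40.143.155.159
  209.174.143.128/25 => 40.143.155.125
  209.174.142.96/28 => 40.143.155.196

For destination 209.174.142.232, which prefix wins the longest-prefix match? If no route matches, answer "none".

209.174.128.0/19

Entries matching 209.174.142.232:
  209.172.0.0/14 (209.172.0.0 - 209.175.255.255)
  209.174.128.0/19 (209.174.128.0 - 209.174.159.255)
Most specific is 209.174.128.0/19.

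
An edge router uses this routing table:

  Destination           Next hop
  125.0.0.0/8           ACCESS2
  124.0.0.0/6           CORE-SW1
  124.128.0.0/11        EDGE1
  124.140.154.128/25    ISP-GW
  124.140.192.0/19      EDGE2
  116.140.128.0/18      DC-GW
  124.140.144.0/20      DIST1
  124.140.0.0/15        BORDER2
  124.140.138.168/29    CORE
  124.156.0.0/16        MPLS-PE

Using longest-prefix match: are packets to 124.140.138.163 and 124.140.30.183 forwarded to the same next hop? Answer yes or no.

yes

124.140.138.163: longest match 124.140.0.0/15 -> BORDER2
124.140.30.183: longest match 124.140.0.0/15 -> BORDER2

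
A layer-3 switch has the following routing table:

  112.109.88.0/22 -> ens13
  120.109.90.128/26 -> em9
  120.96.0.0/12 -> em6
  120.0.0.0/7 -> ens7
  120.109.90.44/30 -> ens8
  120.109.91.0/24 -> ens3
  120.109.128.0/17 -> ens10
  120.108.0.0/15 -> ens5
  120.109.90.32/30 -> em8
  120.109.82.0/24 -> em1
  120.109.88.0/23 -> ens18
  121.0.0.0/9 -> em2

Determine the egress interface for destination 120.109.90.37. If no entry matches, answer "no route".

ens5

Routes whose prefix contains 120.109.90.37:
  120.0.0.0/7 (120.0.0.0 - 121.255.255.255) -> ens7
  120.96.0.0/12 (120.96.0.0 - 120.111.255.255) -> em6
  120.108.0.0/15 (120.108.0.0 - 120.109.255.255) -> ens5
More-specific entries that do NOT match:
  120.109.90.44/30 (120.109.90.44 - 120.109.90.47) does not contain 120.109.90.37
  120.109.90.32/30 (120.109.90.32 - 120.109.90.35) does not contain 120.109.90.37
  120.109.90.128/26 (120.109.90.128 - 120.109.90.191) does not contain 120.109.90.37
  120.109.91.0/24 (120.109.91.0 - 120.109.91.255) does not contain 120.109.90.37
  120.109.82.0/24 (120.109.82.0 - 120.109.82.255) does not contain 120.109.90.37
  120.109.88.0/23 (120.109.88.0 - 120.109.89.255) does not contain 120.109.90.37
  112.109.88.0/22 (112.109.88.0 - 112.109.91.255) does not contain 120.109.90.37
  120.109.128.0/17 (120.109.128.0 - 120.109.255.255) does not contain 120.109.90.37
Longest matching prefix is /15 -> interface ens5.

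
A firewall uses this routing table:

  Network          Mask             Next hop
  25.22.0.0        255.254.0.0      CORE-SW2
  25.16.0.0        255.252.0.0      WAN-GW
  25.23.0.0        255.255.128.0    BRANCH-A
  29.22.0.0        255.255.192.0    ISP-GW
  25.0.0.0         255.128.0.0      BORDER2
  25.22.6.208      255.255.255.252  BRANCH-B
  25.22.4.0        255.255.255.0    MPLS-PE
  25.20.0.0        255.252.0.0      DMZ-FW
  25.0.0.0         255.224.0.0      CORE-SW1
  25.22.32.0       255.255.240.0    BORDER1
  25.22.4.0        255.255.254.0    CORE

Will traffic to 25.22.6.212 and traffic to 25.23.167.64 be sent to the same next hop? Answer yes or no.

yes

25.22.6.212: longest match 25.22.0.0/15 -> CORE-SW2
25.23.167.64: longest match 25.22.0.0/15 -> CORE-SW2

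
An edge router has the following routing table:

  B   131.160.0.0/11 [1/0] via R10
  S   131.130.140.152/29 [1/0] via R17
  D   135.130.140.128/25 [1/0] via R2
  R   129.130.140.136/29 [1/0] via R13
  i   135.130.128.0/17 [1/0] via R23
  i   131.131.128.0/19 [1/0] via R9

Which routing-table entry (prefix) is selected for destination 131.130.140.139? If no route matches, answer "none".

none

131.130.140.139 is outside every listed prefix and there is no default route.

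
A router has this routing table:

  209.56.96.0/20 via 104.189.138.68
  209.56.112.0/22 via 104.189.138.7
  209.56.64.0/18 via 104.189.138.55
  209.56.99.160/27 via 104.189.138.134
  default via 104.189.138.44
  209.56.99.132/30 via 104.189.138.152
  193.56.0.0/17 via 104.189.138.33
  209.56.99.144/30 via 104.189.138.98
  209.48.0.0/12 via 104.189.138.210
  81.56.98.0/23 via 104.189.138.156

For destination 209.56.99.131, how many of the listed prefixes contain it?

Prefixes containing 209.56.99.131:
  0.0.0.0/0 (default, matches everything)
  209.48.0.0/12 (209.48.0.0 - 209.63.255.255)
  209.56.64.0/18 (209.56.64.0 - 209.56.127.255)
  209.56.96.0/20 (209.56.96.0 - 209.56.111.255)
Total matching entries: 4.

4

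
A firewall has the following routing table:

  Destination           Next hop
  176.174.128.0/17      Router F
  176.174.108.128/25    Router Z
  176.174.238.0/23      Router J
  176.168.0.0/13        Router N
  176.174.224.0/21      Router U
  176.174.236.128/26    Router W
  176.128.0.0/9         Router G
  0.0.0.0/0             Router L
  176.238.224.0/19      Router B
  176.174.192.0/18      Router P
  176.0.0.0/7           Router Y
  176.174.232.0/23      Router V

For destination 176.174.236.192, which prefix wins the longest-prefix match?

176.174.192.0/18

Entries matching 176.174.236.192:
  0.0.0.0/0 (default, matches everything)
  176.0.0.0/7 (176.0.0.0 - 177.255.255.255)
  176.128.0.0/9 (176.128.0.0 - 176.255.255.255)
  176.168.0.0/13 (176.168.0.0 - 176.175.255.255)
  176.174.128.0/17 (176.174.128.0 - 176.174.255.255)
  176.174.192.0/18 (176.174.192.0 - 176.174.255.255)
Most specific is 176.174.192.0/18.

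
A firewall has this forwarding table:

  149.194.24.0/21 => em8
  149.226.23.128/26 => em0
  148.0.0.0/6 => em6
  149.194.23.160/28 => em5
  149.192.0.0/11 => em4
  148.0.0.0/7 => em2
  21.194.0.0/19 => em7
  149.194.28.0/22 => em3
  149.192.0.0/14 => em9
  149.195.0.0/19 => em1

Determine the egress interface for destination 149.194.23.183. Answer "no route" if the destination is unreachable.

em9

Routes whose prefix contains 149.194.23.183:
  148.0.0.0/6 (148.0.0.0 - 151.255.255.255) -> em6
  148.0.0.0/7 (148.0.0.0 - 149.255.255.255) -> em2
  149.192.0.0/11 (149.192.0.0 - 149.223.255.255) -> em4
  149.192.0.0/14 (149.192.0.0 - 149.195.255.255) -> em9
More-specific entries that do NOT match:
  149.194.23.160/28 (149.194.23.160 - 149.194.23.175) does not contain 149.194.23.183
  149.226.23.128/26 (149.226.23.128 - 149.226.23.191) does not contain 149.194.23.183
  149.194.28.0/22 (149.194.28.0 - 149.194.31.255) does not contain 149.194.23.183
  149.194.24.0/21 (149.194.24.0 - 149.194.31.255) does not contain 149.194.23.183
  21.194.0.0/19 (21.194.0.0 - 21.194.31.255) does not contain 149.194.23.183
  149.195.0.0/19 (149.195.0.0 - 149.195.31.255) does not contain 149.194.23.183
Longest matching prefix is /14 -> interface em9.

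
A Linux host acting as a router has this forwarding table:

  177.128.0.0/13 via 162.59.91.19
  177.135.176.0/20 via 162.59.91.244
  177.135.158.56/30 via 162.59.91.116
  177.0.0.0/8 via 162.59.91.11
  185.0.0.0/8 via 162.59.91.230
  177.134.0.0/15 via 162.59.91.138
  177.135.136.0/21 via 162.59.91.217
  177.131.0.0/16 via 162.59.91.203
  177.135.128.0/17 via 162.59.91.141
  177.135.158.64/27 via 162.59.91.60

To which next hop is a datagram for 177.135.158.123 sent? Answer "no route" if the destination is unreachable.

162.59.91.141

Routes whose prefix contains 177.135.158.123:
  177.0.0.0/8 (177.0.0.0 - 177.255.255.255) -> 162.59.91.11
  177.128.0.0/13 (177.128.0.0 - 177.135.255.255) -> 162.59.91.19
  177.134.0.0/15 (177.134.0.0 - 177.135.255.255) -> 162.59.91.138
  177.135.128.0/17 (177.135.128.0 - 177.135.255.255) -> 162.59.91.141
More-specific entries that do NOT match:
  177.135.158.56/30 (177.135.158.56 - 177.135.158.59) does not contain 177.135.158.123
  177.135.158.64/27 (177.135.158.64 - 177.135.158.95) does not contain 177.135.158.123
  177.135.136.0/21 (177.135.136.0 - 177.135.143.255) does not contain 177.135.158.123
  177.135.176.0/20 (177.135.176.0 - 177.135.191.255) does not contain 177.135.158.123
Longest matching prefix is /17 -> next hop 162.59.91.141.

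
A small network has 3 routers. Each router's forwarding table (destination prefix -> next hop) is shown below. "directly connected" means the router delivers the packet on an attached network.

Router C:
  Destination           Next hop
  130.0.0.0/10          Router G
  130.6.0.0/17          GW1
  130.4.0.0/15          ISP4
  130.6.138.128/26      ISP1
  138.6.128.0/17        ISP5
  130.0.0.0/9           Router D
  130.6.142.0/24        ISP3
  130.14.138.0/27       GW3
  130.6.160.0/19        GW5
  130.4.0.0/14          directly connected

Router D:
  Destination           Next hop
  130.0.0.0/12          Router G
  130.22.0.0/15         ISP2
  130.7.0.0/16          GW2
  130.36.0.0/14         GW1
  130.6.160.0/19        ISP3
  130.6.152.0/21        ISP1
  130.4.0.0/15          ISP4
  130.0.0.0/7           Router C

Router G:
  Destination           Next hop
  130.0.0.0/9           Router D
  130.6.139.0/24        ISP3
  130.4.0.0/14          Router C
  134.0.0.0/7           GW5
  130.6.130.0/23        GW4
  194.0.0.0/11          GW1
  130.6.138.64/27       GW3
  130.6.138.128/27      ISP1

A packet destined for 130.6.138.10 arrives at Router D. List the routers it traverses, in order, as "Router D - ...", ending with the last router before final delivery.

At Router D: longest match for 130.6.138.10 is 130.0.0.0/12 -> Router G
At Router G: longest match for 130.6.138.10 is 130.4.0.0/14 -> Router C
At Router C: longest match for 130.6.138.10 is 130.4.0.0/14 -> directly connected

Router D - Router G - Router C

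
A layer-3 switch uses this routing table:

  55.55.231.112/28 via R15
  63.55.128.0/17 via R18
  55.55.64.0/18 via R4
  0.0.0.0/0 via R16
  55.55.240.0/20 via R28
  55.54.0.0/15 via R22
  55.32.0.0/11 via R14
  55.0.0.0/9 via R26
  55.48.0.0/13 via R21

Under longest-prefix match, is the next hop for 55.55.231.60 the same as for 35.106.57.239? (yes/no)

55.55.231.60: longest match 55.54.0.0/15 -> R22
35.106.57.239: longest match 0.0.0.0/0 -> R16

no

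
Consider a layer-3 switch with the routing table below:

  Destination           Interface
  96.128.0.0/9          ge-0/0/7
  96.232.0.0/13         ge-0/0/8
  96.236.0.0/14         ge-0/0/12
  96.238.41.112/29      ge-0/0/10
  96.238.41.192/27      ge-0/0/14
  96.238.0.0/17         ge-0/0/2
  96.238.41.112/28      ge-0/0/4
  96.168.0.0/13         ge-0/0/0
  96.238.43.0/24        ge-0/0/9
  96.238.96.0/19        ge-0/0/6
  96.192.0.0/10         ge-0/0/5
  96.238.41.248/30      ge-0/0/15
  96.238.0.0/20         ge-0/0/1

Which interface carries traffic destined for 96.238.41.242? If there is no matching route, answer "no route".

Routes whose prefix contains 96.238.41.242:
  96.128.0.0/9 (96.128.0.0 - 96.255.255.255) -> ge-0/0/7
  96.192.0.0/10 (96.192.0.0 - 96.255.255.255) -> ge-0/0/5
  96.232.0.0/13 (96.232.0.0 - 96.239.255.255) -> ge-0/0/8
  96.236.0.0/14 (96.236.0.0 - 96.239.255.255) -> ge-0/0/12
  96.238.0.0/17 (96.238.0.0 - 96.238.127.255) -> ge-0/0/2
More-specific entries that do NOT match:
  96.238.41.248/30 (96.238.41.248 - 96.238.41.251) does not contain 96.238.41.242
  96.238.41.112/29 (96.238.41.112 - 96.238.41.119) does not contain 96.238.41.242
  96.238.41.112/28 (96.238.41.112 - 96.238.41.127) does not contain 96.238.41.242
  96.238.41.192/27 (96.238.41.192 - 96.238.41.223) does not contain 96.238.41.242
  96.238.43.0/24 (96.238.43.0 - 96.238.43.255) does not contain 96.238.41.242
  96.238.0.0/20 (96.238.0.0 - 96.238.15.255) does not contain 96.238.41.242
  96.238.96.0/19 (96.238.96.0 - 96.238.127.255) does not contain 96.238.41.242
Longest matching prefix is /17 -> interface ge-0/0/2.

ge-0/0/2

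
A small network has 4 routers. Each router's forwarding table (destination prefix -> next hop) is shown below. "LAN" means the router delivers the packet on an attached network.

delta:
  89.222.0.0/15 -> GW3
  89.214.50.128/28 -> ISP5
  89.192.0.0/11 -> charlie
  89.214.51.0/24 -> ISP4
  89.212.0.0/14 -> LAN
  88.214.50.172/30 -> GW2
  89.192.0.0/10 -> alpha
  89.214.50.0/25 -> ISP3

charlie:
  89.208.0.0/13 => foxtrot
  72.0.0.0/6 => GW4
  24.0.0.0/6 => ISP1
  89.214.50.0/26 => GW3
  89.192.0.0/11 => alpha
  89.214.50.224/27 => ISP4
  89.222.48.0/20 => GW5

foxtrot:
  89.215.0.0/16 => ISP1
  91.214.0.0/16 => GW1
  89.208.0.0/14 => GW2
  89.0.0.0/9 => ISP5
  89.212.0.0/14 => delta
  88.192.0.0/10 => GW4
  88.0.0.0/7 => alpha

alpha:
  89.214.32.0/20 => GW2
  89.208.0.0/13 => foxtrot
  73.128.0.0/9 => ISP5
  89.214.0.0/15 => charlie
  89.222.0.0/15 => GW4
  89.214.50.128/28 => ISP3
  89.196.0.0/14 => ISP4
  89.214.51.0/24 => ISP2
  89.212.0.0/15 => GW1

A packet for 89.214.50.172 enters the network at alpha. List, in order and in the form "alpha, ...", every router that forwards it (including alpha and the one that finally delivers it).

alpha, charlie, foxtrot, delta

At alpha: longest match for 89.214.50.172 is 89.214.0.0/15 -> charlie
At charlie: longest match for 89.214.50.172 is 89.208.0.0/13 -> foxtrot
At foxtrot: longest match for 89.214.50.172 is 89.212.0.0/14 -> delta
At delta: longest match for 89.214.50.172 is 89.212.0.0/14 -> LAN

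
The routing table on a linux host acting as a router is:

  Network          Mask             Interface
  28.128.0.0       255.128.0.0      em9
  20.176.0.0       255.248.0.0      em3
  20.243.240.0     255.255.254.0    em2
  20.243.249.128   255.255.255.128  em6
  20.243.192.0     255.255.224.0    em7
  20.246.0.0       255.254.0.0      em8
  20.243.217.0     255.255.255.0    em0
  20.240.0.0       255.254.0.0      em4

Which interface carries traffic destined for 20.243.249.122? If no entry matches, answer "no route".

No entry's prefix contains 20.243.249.122; there is no default route.

no route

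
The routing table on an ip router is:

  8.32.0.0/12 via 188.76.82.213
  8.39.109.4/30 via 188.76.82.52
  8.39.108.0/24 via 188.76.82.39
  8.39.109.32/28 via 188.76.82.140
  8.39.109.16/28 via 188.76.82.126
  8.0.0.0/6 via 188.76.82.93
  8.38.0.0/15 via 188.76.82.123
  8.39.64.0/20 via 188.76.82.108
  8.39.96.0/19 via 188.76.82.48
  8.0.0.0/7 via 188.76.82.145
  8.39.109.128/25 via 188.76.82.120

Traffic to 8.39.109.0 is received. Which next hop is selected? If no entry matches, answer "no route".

Routes whose prefix contains 8.39.109.0:
  8.0.0.0/6 (8.0.0.0 - 11.255.255.255) -> 188.76.82.93
  8.0.0.0/7 (8.0.0.0 - 9.255.255.255) -> 188.76.82.145
  8.32.0.0/12 (8.32.0.0 - 8.47.255.255) -> 188.76.82.213
  8.38.0.0/15 (8.38.0.0 - 8.39.255.255) -> 188.76.82.123
  8.39.96.0/19 (8.39.96.0 - 8.39.127.255) -> 188.76.82.48
More-specific entries that do NOT match:
  8.39.109.4/30 (8.39.109.4 - 8.39.109.7) does not contain 8.39.109.0
  8.39.109.32/28 (8.39.109.32 - 8.39.109.47) does not contain 8.39.109.0
  8.39.109.16/28 (8.39.109.16 - 8.39.109.31) does not contain 8.39.109.0
  8.39.109.128/25 (8.39.109.128 - 8.39.109.255) does not contain 8.39.109.0
  8.39.108.0/24 (8.39.108.0 - 8.39.108.255) does not contain 8.39.109.0
  8.39.64.0/20 (8.39.64.0 - 8.39.79.255) does not contain 8.39.109.0
Longest matching prefix is /19 -> next hop 188.76.82.48.

188.76.82.48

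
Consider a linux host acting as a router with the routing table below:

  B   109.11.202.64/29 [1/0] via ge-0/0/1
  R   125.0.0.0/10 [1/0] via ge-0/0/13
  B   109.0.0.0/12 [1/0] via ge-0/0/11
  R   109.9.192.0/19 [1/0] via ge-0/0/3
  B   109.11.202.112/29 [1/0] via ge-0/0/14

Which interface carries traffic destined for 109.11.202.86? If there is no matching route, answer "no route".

ge-0/0/11

Routes whose prefix contains 109.11.202.86:
  109.0.0.0/12 (109.0.0.0 - 109.15.255.255) -> ge-0/0/11
More-specific entries that do NOT match:
  109.11.202.64/29 (109.11.202.64 - 109.11.202.71) does not contain 109.11.202.86
  109.11.202.112/29 (109.11.202.112 - 109.11.202.119) does not contain 109.11.202.86
  109.9.192.0/19 (109.9.192.0 - 109.9.223.255) does not contain 109.11.202.86
Longest matching prefix is /12 -> interface ge-0/0/11.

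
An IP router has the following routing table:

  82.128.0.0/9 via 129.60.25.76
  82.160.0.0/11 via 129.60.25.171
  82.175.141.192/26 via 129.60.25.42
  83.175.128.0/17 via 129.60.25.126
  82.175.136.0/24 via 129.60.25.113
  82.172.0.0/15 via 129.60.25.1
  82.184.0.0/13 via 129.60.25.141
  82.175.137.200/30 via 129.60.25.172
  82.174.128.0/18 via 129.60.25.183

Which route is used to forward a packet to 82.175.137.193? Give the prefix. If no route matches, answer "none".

82.160.0.0/11

Entries matching 82.175.137.193:
  82.128.0.0/9 (82.128.0.0 - 82.255.255.255)
  82.160.0.0/11 (82.160.0.0 - 82.191.255.255)
Most specific is 82.160.0.0/11.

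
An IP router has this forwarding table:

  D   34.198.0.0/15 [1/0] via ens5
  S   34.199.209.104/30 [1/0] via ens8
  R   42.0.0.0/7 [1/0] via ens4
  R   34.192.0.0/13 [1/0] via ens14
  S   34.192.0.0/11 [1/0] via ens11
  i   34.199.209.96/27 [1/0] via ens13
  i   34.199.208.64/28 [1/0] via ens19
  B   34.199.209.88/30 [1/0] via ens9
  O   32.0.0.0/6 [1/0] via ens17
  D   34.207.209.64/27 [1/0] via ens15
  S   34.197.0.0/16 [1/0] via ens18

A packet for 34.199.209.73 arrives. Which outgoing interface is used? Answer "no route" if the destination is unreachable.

ens5

Routes whose prefix contains 34.199.209.73:
  32.0.0.0/6 (32.0.0.0 - 35.255.255.255) -> ens17
  34.192.0.0/11 (34.192.0.0 - 34.223.255.255) -> ens11
  34.192.0.0/13 (34.192.0.0 - 34.199.255.255) -> ens14
  34.198.0.0/15 (34.198.0.0 - 34.199.255.255) -> ens5
More-specific entries that do NOT match:
  34.199.209.104/30 (34.199.209.104 - 34.199.209.107) does not contain 34.199.209.73
  34.199.209.88/30 (34.199.209.88 - 34.199.209.91) does not contain 34.199.209.73
  34.199.208.64/28 (34.199.208.64 - 34.199.208.79) does not contain 34.199.209.73
  34.199.209.96/27 (34.199.209.96 - 34.199.209.127) does not contain 34.199.209.73
  34.207.209.64/27 (34.207.209.64 - 34.207.209.95) does not contain 34.199.209.73
  34.197.0.0/16 (34.197.0.0 - 34.197.255.255) does not contain 34.199.209.73
Longest matching prefix is /15 -> interface ens5.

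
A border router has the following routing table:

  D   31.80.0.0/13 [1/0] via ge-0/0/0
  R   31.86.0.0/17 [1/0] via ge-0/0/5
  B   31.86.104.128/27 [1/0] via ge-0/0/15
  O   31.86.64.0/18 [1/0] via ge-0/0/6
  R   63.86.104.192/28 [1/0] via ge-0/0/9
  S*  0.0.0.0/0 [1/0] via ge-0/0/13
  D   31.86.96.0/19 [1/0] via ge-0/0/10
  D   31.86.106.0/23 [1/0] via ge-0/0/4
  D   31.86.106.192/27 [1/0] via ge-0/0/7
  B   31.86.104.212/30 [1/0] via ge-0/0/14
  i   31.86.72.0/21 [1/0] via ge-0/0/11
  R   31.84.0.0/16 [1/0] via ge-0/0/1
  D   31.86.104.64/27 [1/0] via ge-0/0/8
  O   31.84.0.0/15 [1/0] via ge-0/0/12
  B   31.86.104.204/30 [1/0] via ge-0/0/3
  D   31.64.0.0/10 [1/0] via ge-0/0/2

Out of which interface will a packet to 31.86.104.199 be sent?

Routes whose prefix contains 31.86.104.199:
  0.0.0.0/0 (default, matches everything) -> ge-0/0/13
  31.64.0.0/10 (31.64.0.0 - 31.127.255.255) -> ge-0/0/2
  31.80.0.0/13 (31.80.0.0 - 31.87.255.255) -> ge-0/0/0
  31.86.0.0/17 (31.86.0.0 - 31.86.127.255) -> ge-0/0/5
  31.86.64.0/18 (31.86.64.0 - 31.86.127.255) -> ge-0/0/6
  31.86.96.0/19 (31.86.96.0 - 31.86.127.255) -> ge-0/0/10
More-specific entries that do NOT match:
  31.86.104.212/30 (31.86.104.212 - 31.86.104.215) does not contain 31.86.104.199
  31.86.104.204/30 (31.86.104.204 - 31.86.104.207) does not contain 31.86.104.199
  63.86.104.192/28 (63.86.104.192 - 63.86.104.207) does not contain 31.86.104.199
  31.86.104.128/27 (31.86.104.128 - 31.86.104.159) does not contain 31.86.104.199
  31.86.106.192/27 (31.86.106.192 - 31.86.106.223) does not contain 31.86.104.199
  31.86.104.64/27 (31.86.104.64 - 31.86.104.95) does not contain 31.86.104.199
  31.86.106.0/23 (31.86.106.0 - 31.86.107.255) does not contain 31.86.104.199
  31.86.72.0/21 (31.86.72.0 - 31.86.79.255) does not contain 31.86.104.199
Longest matching prefix is /19 -> interface ge-0/0/10.

ge-0/0/10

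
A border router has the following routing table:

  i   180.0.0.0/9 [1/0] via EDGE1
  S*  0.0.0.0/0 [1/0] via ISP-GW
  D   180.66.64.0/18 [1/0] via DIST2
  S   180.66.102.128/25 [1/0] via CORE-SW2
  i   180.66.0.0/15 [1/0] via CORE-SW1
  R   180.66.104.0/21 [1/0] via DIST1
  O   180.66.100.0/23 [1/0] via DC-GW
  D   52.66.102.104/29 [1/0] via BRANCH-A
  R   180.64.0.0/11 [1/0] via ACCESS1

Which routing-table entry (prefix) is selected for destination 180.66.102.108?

Entries matching 180.66.102.108:
  0.0.0.0/0 (default, matches everything)
  180.0.0.0/9 (180.0.0.0 - 180.127.255.255)
  180.64.0.0/11 (180.64.0.0 - 180.95.255.255)
  180.66.0.0/15 (180.66.0.0 - 180.67.255.255)
  180.66.64.0/18 (180.66.64.0 - 180.66.127.255)
Most specific is 180.66.64.0/18.

180.66.64.0/18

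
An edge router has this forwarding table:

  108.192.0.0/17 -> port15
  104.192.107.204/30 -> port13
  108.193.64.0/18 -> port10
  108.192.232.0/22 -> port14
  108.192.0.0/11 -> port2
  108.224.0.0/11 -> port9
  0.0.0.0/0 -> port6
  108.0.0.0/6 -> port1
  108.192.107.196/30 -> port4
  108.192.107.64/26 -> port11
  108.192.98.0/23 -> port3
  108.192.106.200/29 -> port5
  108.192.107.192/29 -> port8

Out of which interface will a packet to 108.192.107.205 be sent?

Routes whose prefix contains 108.192.107.205:
  0.0.0.0/0 (default, matches everything) -> port6
  108.0.0.0/6 (108.0.0.0 - 111.255.255.255) -> port1
  108.192.0.0/11 (108.192.0.0 - 108.223.255.255) -> port2
  108.192.0.0/17 (108.192.0.0 - 108.192.127.255) -> port15
More-specific entries that do NOT match:
  104.192.107.204/30 (104.192.107.204 - 104.192.107.207) does not contain 108.192.107.205
  108.192.107.196/30 (108.192.107.196 - 108.192.107.199) does not contain 108.192.107.205
  108.192.106.200/29 (108.192.106.200 - 108.192.106.207) does not contain 108.192.107.205
  108.192.107.192/29 (108.192.107.192 - 108.192.107.199) does not contain 108.192.107.205
  108.192.107.64/26 (108.192.107.64 - 108.192.107.127) does not contain 108.192.107.205
  108.192.98.0/23 (108.192.98.0 - 108.192.99.255) does not contain 108.192.107.205
  108.192.232.0/22 (108.192.232.0 - 108.192.235.255) does not contain 108.192.107.205
  108.193.64.0/18 (108.193.64.0 - 108.193.127.255) does not contain 108.192.107.205
Longest matching prefix is /17 -> interface port15.

port15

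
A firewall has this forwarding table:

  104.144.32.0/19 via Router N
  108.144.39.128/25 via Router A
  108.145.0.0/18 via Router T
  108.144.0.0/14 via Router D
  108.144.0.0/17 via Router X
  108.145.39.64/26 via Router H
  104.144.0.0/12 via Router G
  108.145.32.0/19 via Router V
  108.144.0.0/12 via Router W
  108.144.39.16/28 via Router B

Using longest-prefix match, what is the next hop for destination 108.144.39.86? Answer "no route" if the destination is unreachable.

Routes whose prefix contains 108.144.39.86:
  108.144.0.0/12 (108.144.0.0 - 108.159.255.255) -> Router W
  108.144.0.0/14 (108.144.0.0 - 108.147.255.255) -> Router D
  108.144.0.0/17 (108.144.0.0 - 108.144.127.255) -> Router X
More-specific entries that do NOT match:
  108.144.39.16/28 (108.144.39.16 - 108.144.39.31) does not contain 108.144.39.86
  108.145.39.64/26 (108.145.39.64 - 108.145.39.127) does not contain 108.144.39.86
  108.144.39.128/25 (108.144.39.128 - 108.144.39.255) does not contain 108.144.39.86
  104.144.32.0/19 (104.144.32.0 - 104.144.63.255) does not contain 108.144.39.86
  108.145.32.0/19 (108.145.32.0 - 108.145.63.255) does not contain 108.144.39.86
  108.145.0.0/18 (108.145.0.0 - 108.145.63.255) does not contain 108.144.39.86
Longest matching prefix is /17 -> next hop Router X.

Router X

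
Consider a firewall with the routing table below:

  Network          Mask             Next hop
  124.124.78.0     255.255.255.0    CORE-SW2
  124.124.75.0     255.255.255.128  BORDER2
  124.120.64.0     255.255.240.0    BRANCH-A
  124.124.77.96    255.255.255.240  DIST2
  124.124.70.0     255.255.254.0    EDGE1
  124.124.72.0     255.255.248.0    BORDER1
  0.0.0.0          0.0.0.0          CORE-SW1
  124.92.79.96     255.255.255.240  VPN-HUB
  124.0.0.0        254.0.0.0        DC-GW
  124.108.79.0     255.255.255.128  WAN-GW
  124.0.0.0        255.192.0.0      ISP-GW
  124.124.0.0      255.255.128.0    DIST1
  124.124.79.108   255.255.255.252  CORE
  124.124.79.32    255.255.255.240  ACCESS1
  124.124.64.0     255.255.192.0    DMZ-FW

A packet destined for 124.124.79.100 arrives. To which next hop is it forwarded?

Routes whose prefix contains 124.124.79.100:
  0.0.0.0/0 (default, matches everything) -> CORE-SW1
  124.0.0.0/7 (124.0.0.0 - 125.255.255.255) -> DC-GW
  124.124.0.0/17 (124.124.0.0 - 124.124.127.255) -> DIST1
  124.124.64.0/18 (124.124.64.0 - 124.124.127.255) -> DMZ-FW
  124.124.72.0/21 (124.124.72.0 - 124.124.79.255) -> BORDER1
More-specific entries that do NOT match:
  124.124.79.108/30 (124.124.79.108 - 124.124.79.111) does not contain 124.124.79.100
  124.124.77.96/28 (124.124.77.96 - 124.124.77.111) does not contain 124.124.79.100
  124.92.79.96/28 (124.92.79.96 - 124.92.79.111) does not contain 124.124.79.100
  124.124.79.32/28 (124.124.79.32 - 124.124.79.47) does not contain 124.124.79.100
  124.124.75.0/25 (124.124.75.0 - 124.124.75.127) does not contain 124.124.79.100
  124.108.79.0/25 (124.108.79.0 - 124.108.79.127) does not contain 124.124.79.100
  124.124.78.0/24 (124.124.78.0 - 124.124.78.255) does not contain 124.124.79.100
  124.124.70.0/23 (124.124.70.0 - 124.124.71.255) does not contain 124.124.79.100
Longest matching prefix is /21 -> next hop BORDER1.

BORDER1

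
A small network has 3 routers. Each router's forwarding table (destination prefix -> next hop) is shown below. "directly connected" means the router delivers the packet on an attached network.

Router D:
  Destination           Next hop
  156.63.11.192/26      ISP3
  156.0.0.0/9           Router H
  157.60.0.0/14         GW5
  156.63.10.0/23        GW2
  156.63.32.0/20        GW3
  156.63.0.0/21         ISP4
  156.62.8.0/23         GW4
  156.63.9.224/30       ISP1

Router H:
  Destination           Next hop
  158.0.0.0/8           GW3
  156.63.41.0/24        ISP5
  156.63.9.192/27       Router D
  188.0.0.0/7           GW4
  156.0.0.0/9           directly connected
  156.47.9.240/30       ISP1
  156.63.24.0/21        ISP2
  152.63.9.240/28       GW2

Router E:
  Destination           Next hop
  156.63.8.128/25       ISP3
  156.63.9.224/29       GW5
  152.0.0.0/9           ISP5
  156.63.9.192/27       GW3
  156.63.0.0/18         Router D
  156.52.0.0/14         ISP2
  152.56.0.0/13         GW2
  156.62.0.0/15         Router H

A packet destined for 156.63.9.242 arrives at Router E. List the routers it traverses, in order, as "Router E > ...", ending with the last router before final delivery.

Router E > Router D > Router H

At Router E: longest match for 156.63.9.242 is 156.63.0.0/18 -> Router D
At Router D: longest match for 156.63.9.242 is 156.0.0.0/9 -> Router H
At Router H: longest match for 156.63.9.242 is 156.0.0.0/9 -> directly connected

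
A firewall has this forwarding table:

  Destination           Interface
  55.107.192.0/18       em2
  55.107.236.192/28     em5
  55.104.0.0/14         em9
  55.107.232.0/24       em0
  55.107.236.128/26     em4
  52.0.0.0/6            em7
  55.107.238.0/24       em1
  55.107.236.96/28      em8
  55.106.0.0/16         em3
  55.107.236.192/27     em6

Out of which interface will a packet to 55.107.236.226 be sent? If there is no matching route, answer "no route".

Routes whose prefix contains 55.107.236.226:
  52.0.0.0/6 (52.0.0.0 - 55.255.255.255) -> em7
  55.104.0.0/14 (55.104.0.0 - 55.107.255.255) -> em9
  55.107.192.0/18 (55.107.192.0 - 55.107.255.255) -> em2
More-specific entries that do NOT match:
  55.107.236.192/28 (55.107.236.192 - 55.107.236.207) does not contain 55.107.236.226
  55.107.236.96/28 (55.107.236.96 - 55.107.236.111) does not contain 55.107.236.226
  55.107.236.192/27 (55.107.236.192 - 55.107.236.223) does not contain 55.107.236.226
  55.107.236.128/26 (55.107.236.128 - 55.107.236.191) does not contain 55.107.236.226
  55.107.232.0/24 (55.107.232.0 - 55.107.232.255) does not contain 55.107.236.226
  55.107.238.0/24 (55.107.238.0 - 55.107.238.255) does not contain 55.107.236.226
Longest matching prefix is /18 -> interface em2.

em2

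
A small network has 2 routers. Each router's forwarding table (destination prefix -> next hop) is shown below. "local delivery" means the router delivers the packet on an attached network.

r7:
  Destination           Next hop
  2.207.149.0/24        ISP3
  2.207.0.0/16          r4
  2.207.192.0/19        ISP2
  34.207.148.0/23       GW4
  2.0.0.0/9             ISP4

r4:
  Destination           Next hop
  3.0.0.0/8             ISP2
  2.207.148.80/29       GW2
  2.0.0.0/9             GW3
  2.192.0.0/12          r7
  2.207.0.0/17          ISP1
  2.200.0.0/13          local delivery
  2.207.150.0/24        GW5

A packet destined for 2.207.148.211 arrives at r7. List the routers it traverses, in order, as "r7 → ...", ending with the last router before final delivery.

r7 → r4

At r7: longest match for 2.207.148.211 is 2.207.0.0/16 -> r4
At r4: longest match for 2.207.148.211 is 2.200.0.0/13 -> local delivery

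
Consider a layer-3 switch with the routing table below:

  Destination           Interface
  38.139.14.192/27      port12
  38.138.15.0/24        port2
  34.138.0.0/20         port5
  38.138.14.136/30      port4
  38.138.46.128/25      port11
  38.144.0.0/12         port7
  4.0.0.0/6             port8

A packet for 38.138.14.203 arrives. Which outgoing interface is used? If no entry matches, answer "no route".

No entry's prefix contains 38.138.14.203; there is no default route.

no route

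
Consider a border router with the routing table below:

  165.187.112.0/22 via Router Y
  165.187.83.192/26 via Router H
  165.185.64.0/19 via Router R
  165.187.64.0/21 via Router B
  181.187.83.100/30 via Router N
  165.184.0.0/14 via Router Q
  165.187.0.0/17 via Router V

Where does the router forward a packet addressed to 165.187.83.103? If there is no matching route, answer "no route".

Router V

Routes whose prefix contains 165.187.83.103:
  165.184.0.0/14 (165.184.0.0 - 165.187.255.255) -> Router Q
  165.187.0.0/17 (165.187.0.0 - 165.187.127.255) -> Router V
More-specific entries that do NOT match:
  181.187.83.100/30 (181.187.83.100 - 181.187.83.103) does not contain 165.187.83.103
  165.187.83.192/26 (165.187.83.192 - 165.187.83.255) does not contain 165.187.83.103
  165.187.112.0/22 (165.187.112.0 - 165.187.115.255) does not contain 165.187.83.103
  165.187.64.0/21 (165.187.64.0 - 165.187.71.255) does not contain 165.187.83.103
  165.185.64.0/19 (165.185.64.0 - 165.185.95.255) does not contain 165.187.83.103
Longest matching prefix is /17 -> next hop Router V.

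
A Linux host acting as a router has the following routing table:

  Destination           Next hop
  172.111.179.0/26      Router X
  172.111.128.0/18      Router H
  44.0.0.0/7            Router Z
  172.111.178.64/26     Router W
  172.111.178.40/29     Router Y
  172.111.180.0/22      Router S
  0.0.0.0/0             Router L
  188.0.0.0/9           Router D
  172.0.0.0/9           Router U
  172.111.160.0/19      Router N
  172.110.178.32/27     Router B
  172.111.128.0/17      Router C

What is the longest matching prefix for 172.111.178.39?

Entries matching 172.111.178.39:
  0.0.0.0/0 (default, matches everything)
  172.0.0.0/9 (172.0.0.0 - 172.127.255.255)
  172.111.128.0/17 (172.111.128.0 - 172.111.255.255)
  172.111.128.0/18 (172.111.128.0 - 172.111.191.255)
  172.111.160.0/19 (172.111.160.0 - 172.111.191.255)
Most specific is 172.111.160.0/19.

172.111.160.0/19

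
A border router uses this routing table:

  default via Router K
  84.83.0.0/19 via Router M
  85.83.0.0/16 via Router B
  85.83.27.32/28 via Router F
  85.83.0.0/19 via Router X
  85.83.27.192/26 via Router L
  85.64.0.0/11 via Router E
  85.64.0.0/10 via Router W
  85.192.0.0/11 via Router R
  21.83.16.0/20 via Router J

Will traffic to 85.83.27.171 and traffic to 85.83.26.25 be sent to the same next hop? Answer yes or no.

85.83.27.171: longest match 85.83.0.0/19 -> Router X
85.83.26.25: longest match 85.83.0.0/19 -> Router X

yes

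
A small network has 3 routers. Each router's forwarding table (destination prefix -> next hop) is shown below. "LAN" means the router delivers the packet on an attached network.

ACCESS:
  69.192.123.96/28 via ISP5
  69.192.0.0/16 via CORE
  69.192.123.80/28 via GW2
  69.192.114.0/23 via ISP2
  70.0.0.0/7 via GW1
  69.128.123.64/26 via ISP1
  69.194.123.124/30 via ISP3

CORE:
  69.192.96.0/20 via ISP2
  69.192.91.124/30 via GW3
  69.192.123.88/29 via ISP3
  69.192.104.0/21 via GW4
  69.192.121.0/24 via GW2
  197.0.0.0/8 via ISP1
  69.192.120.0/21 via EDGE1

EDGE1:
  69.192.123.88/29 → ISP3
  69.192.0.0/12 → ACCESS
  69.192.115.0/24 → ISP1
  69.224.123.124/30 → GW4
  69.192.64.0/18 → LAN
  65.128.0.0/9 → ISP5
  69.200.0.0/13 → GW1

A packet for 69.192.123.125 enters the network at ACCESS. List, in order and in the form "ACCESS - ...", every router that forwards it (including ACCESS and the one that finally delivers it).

ACCESS - CORE - EDGE1

At ACCESS: longest match for 69.192.123.125 is 69.192.0.0/16 -> CORE
At CORE: longest match for 69.192.123.125 is 69.192.120.0/21 -> EDGE1
At EDGE1: longest match for 69.192.123.125 is 69.192.64.0/18 -> LAN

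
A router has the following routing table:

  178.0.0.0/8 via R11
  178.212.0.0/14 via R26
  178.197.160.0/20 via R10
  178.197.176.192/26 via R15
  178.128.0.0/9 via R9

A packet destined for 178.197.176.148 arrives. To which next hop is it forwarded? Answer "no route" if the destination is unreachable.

Routes whose prefix contains 178.197.176.148:
  178.0.0.0/8 (178.0.0.0 - 178.255.255.255) -> R11
  178.128.0.0/9 (178.128.0.0 - 178.255.255.255) -> R9
More-specific entries that do NOT match:
  178.197.176.192/26 (178.197.176.192 - 178.197.176.255) does not contain 178.197.176.148
  178.197.160.0/20 (178.197.160.0 - 178.197.175.255) does not contain 178.197.176.148
  178.212.0.0/14 (178.212.0.0 - 178.215.255.255) does not contain 178.197.176.148
Longest matching prefix is /9 -> next hop R9.

R9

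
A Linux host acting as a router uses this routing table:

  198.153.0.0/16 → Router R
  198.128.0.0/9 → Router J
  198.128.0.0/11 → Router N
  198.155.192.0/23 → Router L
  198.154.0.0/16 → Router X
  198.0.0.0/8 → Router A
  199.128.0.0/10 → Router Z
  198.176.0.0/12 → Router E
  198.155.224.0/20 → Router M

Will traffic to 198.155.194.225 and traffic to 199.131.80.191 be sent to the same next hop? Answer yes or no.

198.155.194.225: longest match 198.128.0.0/11 -> Router N
199.131.80.191: longest match 199.128.0.0/10 -> Router Z

no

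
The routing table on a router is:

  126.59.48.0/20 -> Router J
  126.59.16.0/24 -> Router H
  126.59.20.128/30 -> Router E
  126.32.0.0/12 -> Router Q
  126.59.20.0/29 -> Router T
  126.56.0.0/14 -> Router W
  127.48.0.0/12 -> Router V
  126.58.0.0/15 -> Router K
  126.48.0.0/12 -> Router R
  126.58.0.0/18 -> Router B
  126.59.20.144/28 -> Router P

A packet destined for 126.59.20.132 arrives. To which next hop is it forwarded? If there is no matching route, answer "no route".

Router K

Routes whose prefix contains 126.59.20.132:
  126.48.0.0/12 (126.48.0.0 - 126.63.255.255) -> Router R
  126.56.0.0/14 (126.56.0.0 - 126.59.255.255) -> Router W
  126.58.0.0/15 (126.58.0.0 - 126.59.255.255) -> Router K
More-specific entries that do NOT match:
  126.59.20.128/30 (126.59.20.128 - 126.59.20.131) does not contain 126.59.20.132
  126.59.20.0/29 (126.59.20.0 - 126.59.20.7) does not contain 126.59.20.132
  126.59.20.144/28 (126.59.20.144 - 126.59.20.159) does not contain 126.59.20.132
  126.59.16.0/24 (126.59.16.0 - 126.59.16.255) does not contain 126.59.20.132
  126.59.48.0/20 (126.59.48.0 - 126.59.63.255) does not contain 126.59.20.132
  126.58.0.0/18 (126.58.0.0 - 126.58.63.255) does not contain 126.59.20.132
Longest matching prefix is /15 -> next hop Router K.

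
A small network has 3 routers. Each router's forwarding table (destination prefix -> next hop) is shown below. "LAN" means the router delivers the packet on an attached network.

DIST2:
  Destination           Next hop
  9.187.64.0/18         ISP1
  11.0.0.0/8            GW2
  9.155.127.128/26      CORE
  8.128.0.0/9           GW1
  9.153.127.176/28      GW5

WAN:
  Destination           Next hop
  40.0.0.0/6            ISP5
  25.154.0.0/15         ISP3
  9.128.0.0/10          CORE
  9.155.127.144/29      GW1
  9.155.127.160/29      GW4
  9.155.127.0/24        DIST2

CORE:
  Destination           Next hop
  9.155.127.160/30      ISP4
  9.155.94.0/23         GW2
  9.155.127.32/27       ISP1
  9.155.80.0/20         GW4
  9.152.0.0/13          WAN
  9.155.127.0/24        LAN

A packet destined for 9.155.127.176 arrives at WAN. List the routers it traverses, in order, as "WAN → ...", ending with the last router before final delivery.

At WAN: longest match for 9.155.127.176 is 9.155.127.0/24 -> DIST2
At DIST2: longest match for 9.155.127.176 is 9.155.127.128/26 -> CORE
At CORE: longest match for 9.155.127.176 is 9.155.127.0/24 -> LAN

WAN → DIST2 → CORE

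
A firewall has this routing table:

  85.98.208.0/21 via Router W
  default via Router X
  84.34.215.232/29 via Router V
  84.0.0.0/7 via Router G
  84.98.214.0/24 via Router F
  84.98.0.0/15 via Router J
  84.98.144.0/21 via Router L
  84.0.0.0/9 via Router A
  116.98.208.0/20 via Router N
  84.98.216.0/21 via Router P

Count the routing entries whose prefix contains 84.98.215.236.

Prefixes containing 84.98.215.236:
  0.0.0.0/0 (default, matches everything)
  84.0.0.0/7 (84.0.0.0 - 85.255.255.255)
  84.0.0.0/9 (84.0.0.0 - 84.127.255.255)
  84.98.0.0/15 (84.98.0.0 - 84.99.255.255)
Total matching entries: 4.

4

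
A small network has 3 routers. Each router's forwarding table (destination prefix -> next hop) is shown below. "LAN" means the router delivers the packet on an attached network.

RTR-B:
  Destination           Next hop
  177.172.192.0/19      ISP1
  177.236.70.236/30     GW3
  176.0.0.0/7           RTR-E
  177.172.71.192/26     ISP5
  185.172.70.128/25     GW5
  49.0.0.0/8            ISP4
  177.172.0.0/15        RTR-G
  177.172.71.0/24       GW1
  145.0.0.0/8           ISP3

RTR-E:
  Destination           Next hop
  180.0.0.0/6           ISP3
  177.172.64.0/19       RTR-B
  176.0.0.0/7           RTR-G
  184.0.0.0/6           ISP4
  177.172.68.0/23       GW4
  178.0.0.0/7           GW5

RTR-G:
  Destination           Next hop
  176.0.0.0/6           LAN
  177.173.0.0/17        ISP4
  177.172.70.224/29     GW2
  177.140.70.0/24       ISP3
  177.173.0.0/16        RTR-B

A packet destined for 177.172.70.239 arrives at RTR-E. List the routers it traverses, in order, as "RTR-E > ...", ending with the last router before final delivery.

At RTR-E: longest match for 177.172.70.239 is 177.172.64.0/19 -> RTR-B
At RTR-B: longest match for 177.172.70.239 is 177.172.0.0/15 -> RTR-G
At RTR-G: longest match for 177.172.70.239 is 176.0.0.0/6 -> LAN

RTR-E > RTR-B > RTR-G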